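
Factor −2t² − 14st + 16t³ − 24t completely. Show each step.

−2t² − 14st + 16t³ − 24t
= 2(−t² − 7st + 8t³ − 12t)    [factor out 2]
= 2t(−t − 7s + 8t² − 12)    [factor out t]

2t(−t − 7s + 8t² − 12)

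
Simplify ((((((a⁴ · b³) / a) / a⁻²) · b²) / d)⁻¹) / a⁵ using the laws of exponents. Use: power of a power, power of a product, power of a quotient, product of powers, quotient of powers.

((((((a⁴ · b³) / a) / a⁻²) · b²) / d)⁻¹) / a⁵
= ((((((a⁴ · b³) / a) / a⁻²) · b²)⁻¹) / (d⁻¹)) / a⁵    [power of a quotient]
= ((((((a⁴ · b³) / a) / a⁻²)⁻¹) · ((b²)⁻¹)) / (d⁻¹)) / a⁵    [power of a product]
= ((((((a⁴ · b³) / a)⁻¹) / ((a⁻²)⁻¹)) · ((b²)⁻¹)) / (d⁻¹)) / a⁵    [power of a quotient]
= ((((((a⁴ · b³)⁻¹) / (a⁻¹)) / ((a⁻²)⁻¹)) · ((b²)⁻¹)) / (d⁻¹)) / a⁵    [power of a quotient]
= (((((((a⁴)⁻¹) · ((b³)⁻¹)) / (a⁻¹)) / ((a⁻²)⁻¹)) · ((b²)⁻¹)) / (d⁻¹)) / a⁵    [power of a product]
= (((((a⁻⁴ · ((b³)⁻¹)) / (a⁻¹)) / ((a⁻²)⁻¹)) · ((b²)⁻¹)) / (d⁻¹)) / a⁵    [power of a power]
= (((((a⁻⁴ · b⁻³) / (a⁻¹)) / ((a⁻²)⁻¹)) · ((b²)⁻¹)) / (d⁻¹)) / a⁵    [power of a power]
= (((((a⁻⁴ · b⁻³) / a⁻¹) / a²) · ((b²)⁻¹)) / (d⁻¹)) / a⁵    [power of a power]
= (((((a⁻⁴ · b⁻³) / a⁻¹) / a²) · b⁻²) / (d⁻¹)) / a⁵    [power of a power]
= a⁻¹⁰·b⁻⁵·d    [quotient of powers; product of powers]

a⁻¹⁰·b⁻⁵·d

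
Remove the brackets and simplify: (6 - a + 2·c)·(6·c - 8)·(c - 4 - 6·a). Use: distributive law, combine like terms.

(6 - a + 2·c)·(6·c - 8)·(c - 4 - 6·a)
= (36·c - 48 - 6·a·c + 8·a + 12·c² - 16·c)·(c - 4 - 6·a)    [distributive law]
= (20·c - 48 - 6·a·c + 8·a + 12·c²)·(c - 4 - 6·a)    [combine like terms]
= 20·c² - 80·c - 120·a·c - 48·c + 192 + 288·a - 6·a·c² + 24·a·c + 36·a²·c + 8·a·c - 32·a - 48·a² + 12·c³ - 48·c² - 72·a·c²    [distributive law]
= -28·c² - 128·c - 88·a·c + 192 + 256·a - 78·a·c² + 36·a²·c - 48·a² + 12·c³    [combine like terms]

-28·c² - 128·c - 88·a·c + 192 + 256·a - 78·a·c² + 36·a²·c - 48·a² + 12·c³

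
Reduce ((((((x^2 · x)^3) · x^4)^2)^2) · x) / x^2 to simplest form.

x^51

((((((x^2 · x)^3) · x^4)^2)^2) · x) / x^2
= (((((x^2 · x)^3) · x^4)^4) · x) / x^2    [power of a power]
= (((((x^2 · x)^3)^4) · ((x^4)^4)) · x) / x^2    [power of a product]
= ((((x^2 · x)^12) · ((x^4)^4)) · x) / x^2    [power of a power]
= (((((x^2)^12) · (x^12)) · ((x^4)^4)) · x) / x^2    [power of a product]
= (((x^24 · (x^12)) · ((x^4)^4)) · x) / x^2    [power of a power]
= ((x^36 · ((x^4)^4)) · x) / x^2    [product of powers]
= ((x^36 · x^16) · x) / x^2    [power of a power]
= (x^52 · x) / x^2    [product of powers]
= x^53 / x^2    [product of powers]
= x^51    [quotient of powers]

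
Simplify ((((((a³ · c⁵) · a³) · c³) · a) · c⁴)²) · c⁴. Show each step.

a¹⁴·c²⁸

((((((a³ · c⁵) · a³) · c³) · a) · c⁴)²) · c⁴
= ((((((a³ · c⁵) · a³) · c³) · a)²) · ((c⁴)²)) · c⁴    [power of a product]
= ((((((a³ · c⁵) · a³) · c³)²) · (a²)) · ((c⁴)²)) · c⁴    [power of a product]
= ((((((a³ · c⁵) · a³)²) · ((c³)²)) · (a²)) · ((c⁴)²)) · c⁴    [power of a product]
= ((((((a³ · c⁵)²) · ((a³)²)) · ((c³)²)) · (a²)) · ((c⁴)²)) · c⁴    [power of a product]
= (((((((a³)²) · ((c⁵)²)) · ((a³)²)) · ((c³)²)) · (a²)) · ((c⁴)²)) · c⁴    [power of a product]
= (((((a⁶ · ((c⁵)²)) · ((a³)²)) · ((c³)²)) · (a²)) · ((c⁴)²)) · c⁴    [power of a power]
= (((((a⁶ · c¹⁰) · ((a³)²)) · ((c³)²)) · (a²)) · ((c⁴)²)) · c⁴    [power of a power]
= (((((a⁶ · c¹⁰) · a⁶) · ((c³)²)) · (a²)) · ((c⁴)²)) · c⁴    [power of a power]
= (((((a⁶ · c¹⁰) · a⁶) · c⁶) · (a²)) · ((c⁴)²)) · c⁴    [power of a power]
= (((((a⁶ · c¹⁰) · a⁶) · c⁶) · a²) · c⁸) · c⁴    [power of a power]
= a¹⁴·c²⁸    [product of powers]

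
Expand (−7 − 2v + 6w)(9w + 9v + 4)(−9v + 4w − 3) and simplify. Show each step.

−41vw − 318w^2 + 5w + 693v^2 + 465v + 84 − 396v^2w − 342vw^2 + 162v^3 + 216w^3

(−7 − 2v + 6w)(9w + 9v + 4)(−9v + 4w − 3)
= (−63w − 63v − 28 − 18vw − 18v^2 − 8v + 54w^2 + 54vw + 24w)(−9v + 4w − 3)    [distributive law]
= (−39w − 71v − 28 + 36vw − 18v^2 + 54w^2)(−9v + 4w − 3)    [combine like terms]
= 351vw − 156w^2 + 117w + 639v^2 − 284vw + 213v + 252v − 112w + 84 − 324v^2w + 144vw^2 − 108vw + 162v^3 − 72v^2w + 54v^2 − 486vw^2 + 216w^3 − 162w^2    [distributive law]
= −41vw − 318w^2 + 5w + 693v^2 + 465v + 84 − 396v^2w − 342vw^2 + 162v^3 + 216w^3    [combine like terms]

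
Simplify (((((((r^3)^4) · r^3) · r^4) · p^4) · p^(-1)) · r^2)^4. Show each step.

p^12·r^84

(((((((r^3)^4) · r^3) · r^4) · p^4) · p^(-1)) · r^2)^4
= (((((((r^3)^4) · r^3) · r^4) · p^4) · p^(-1))^4) · ((r^2)^4)    [power of a product]
= (((((((r^3)^4) · r^3) · r^4) · p^4)^4) · ((p^(-1))^4)) · ((r^2)^4)    [power of a product]
= (((((((r^3)^4) · r^3) · r^4)^4) · ((p^4)^4)) · ((p^(-1))^4)) · ((r^2)^4)    [power of a product]
= (((((((r^3)^4) · r^3)^4) · ((r^4)^4)) · ((p^4)^4)) · ((p^(-1))^4)) · ((r^2)^4)    [power of a product]
= (((((((r^3)^4)^4) · ((r^3)^4)) · ((r^4)^4)) · ((p^4)^4)) · ((p^(-1))^4)) · ((r^2)^4)    [power of a product]
= ((((((r^3)^16) · ((r^3)^4)) · ((r^4)^4)) · ((p^4)^4)) · ((p^(-1))^4)) · ((r^2)^4)    [power of a power]
= ((((r^48 · ((r^3)^4)) · ((r^4)^4)) · ((p^4)^4)) · ((p^(-1))^4)) · ((r^2)^4)    [power of a power]
= ((((r^48 · r^12) · ((r^4)^4)) · ((p^4)^4)) · ((p^(-1))^4)) · ((r^2)^4)    [power of a power]
= (((r^60 · ((r^4)^4)) · ((p^4)^4)) · ((p^(-1))^4)) · ((r^2)^4)    [product of powers]
= (((r^60 · r^16) · ((p^4)^4)) · ((p^(-1))^4)) · ((r^2)^4)    [power of a power]
= ((r^76 · ((p^4)^4)) · ((p^(-1))^4)) · ((r^2)^4)    [product of powers]
= ((r^76 · p^16) · ((p^(-1))^4)) · ((r^2)^4)    [power of a power]
= ((r^76 · p^16) · p^(-4)) · ((r^2)^4)    [power of a power]
= ((r^76 · p^16) · p^(-4)) · r^8    [power of a power]
= p^12·r^84    [product of powers]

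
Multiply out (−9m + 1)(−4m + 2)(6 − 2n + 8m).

(−9m + 1)(−4m + 2)(6 − 2n + 8m)
= (36m² − 18m − 4m + 2)(6 − 2n + 8m)    [distributive law]
= (36m² − 22m + 2)(6 − 2n + 8m)    [combine like terms]
= 216m² − 72m²n + 288m³ − 132m + 44mn − 176m² + 12 − 4n + 16m    [distributive law]
= 40m² − 72m²n + 288m³ − 116m + 44mn + 12 − 4n    [combine like terms]

40m² − 72m²n + 288m³ − 116m + 44mn + 12 − 4n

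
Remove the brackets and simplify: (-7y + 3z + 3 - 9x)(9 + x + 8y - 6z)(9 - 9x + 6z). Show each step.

-351y - 360xy + 360yz + 711x^2y - 1068xyz - 504y^2 + 504xy^2 - 336y^2z + 396yz^2 + 243z - 36xz - 108z^2 - 567x^2z + 504xz^2 - 108z^3 + 243 - 945x + 621x^2 + 81x^3

(-7y + 3z + 3 - 9x)(9 + x + 8y - 6z)(9 - 9x + 6z)
= (-63y - 7xy - 56y^2 + 42yz + 27z + 3xz + 24yz - 18z^2 + 27 + 3x + 24y - 18z - 81x - 9x^2 - 72xy + 54xz)(9 - 9x + 6z)    [distributive law]
= (-39y - 79xy - 56y^2 + 66yz + 9z + 57xz - 18z^2 + 27 - 78x - 9x^2)(9 - 9x + 6z)    [combine like terms]
= -351y + 351xy - 234yz - 711xy + 711x^2y - 474xyz - 504y^2 + 504xy^2 - 336y^2z + 594yz - 594xyz + 396yz^2 + 81z - 81xz + 54z^2 + 513xz - 513x^2z + 342xz^2 - 162z^2 + 162xz^2 - 108z^3 + 243 - 243x + 162z - 702x + 702x^2 - 468xz - 81x^2 + 81x^3 - 54x^2z    [distributive law]
= -351y - 360xy + 360yz + 711x^2y - 1068xyz - 504y^2 + 504xy^2 - 336y^2z + 396yz^2 + 243z - 36xz - 108z^2 - 567x^2z + 504xz^2 - 108z^3 + 243 - 945x + 621x^2 + 81x^3    [combine like terms]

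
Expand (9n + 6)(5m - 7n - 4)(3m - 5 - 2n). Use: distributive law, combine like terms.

(9n + 6)(5m - 7n - 4)(3m - 5 - 2n)
= (45mn - 63n^2 - 36n + 30m - 42n - 24)(3m - 5 - 2n)    [distributive law]
= (45mn - 63n^2 - 78n + 30m - 24)(3m - 5 - 2n)    [combine like terms]
= 135m^2n - 225mn - 90mn^2 - 189mn^2 + 315n^2 + 126n^3 - 234mn + 390n + 156n^2 + 90m^2 - 150m - 60mn - 72m + 120 + 48n    [distributive law]
= 135m^2n - 519mn - 279mn^2 + 471n^2 + 126n^3 + 438n + 90m^2 - 222m + 120    [combine like terms]

135m^2n - 519mn - 279mn^2 + 471n^2 + 126n^3 + 438n + 90m^2 - 222m + 120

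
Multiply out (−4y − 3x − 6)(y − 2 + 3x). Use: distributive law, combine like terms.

−4y² + 2y − 15xy − 12x − 9x² + 12

(−4y − 3x − 6)(y − 2 + 3x)
= −4y² + 8y − 12xy − 3xy + 6x − 9x² − 6y + 12 − 18x    [distributive law]
= −4y² + 2y − 15xy − 12x − 9x² + 12    [combine like terms]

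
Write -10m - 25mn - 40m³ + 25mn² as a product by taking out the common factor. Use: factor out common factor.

5m(-2 - 5n - 8m² + 5n²)

-10m - 25mn - 40m³ + 25mn²
= 5(-2m - 5mn - 8m³ + 5mn²)    [factor out 5]
= 5m(-2 - 5n - 8m² + 5n²)    [factor out m]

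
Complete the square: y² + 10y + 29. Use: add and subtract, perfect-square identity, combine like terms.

y² + 10y + 29
= y² + 10y + 25 − 25 + 29    [add and subtract 25]
= (y + 5)² − 25 + 29    [perfect-square identity]
= (y + 5)² + 4    [combine constants]

(y + 5)² + 4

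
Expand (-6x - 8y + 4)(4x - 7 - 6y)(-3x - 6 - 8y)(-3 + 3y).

(-6x - 8y + 4)(4x - 7 - 6y)(-3x - 6 - 8y)(-3 + 3y)
= (-24x^2 + 42x + 36xy - 32xy + 56y + 48y^2 + 16x - 28 - 24y)(-3x - 6 - 8y)(-3 + 3y)    [distributive law]
= (-24x^2 + 58x + 4xy + 32y + 48y^2 - 28)(-3x - 6 - 8y)(-3 + 3y)    [combine like terms]
= (72x^3 + 144x^2 + 192x^2y - 174x^2 - 348x - 464xy - 12x^2y - 24xy - 32xy^2 - 96xy - 192y - 256y^2 - 144xy^2 - 288y^2 - 384y^3 + 84x + 168 + 224y)(-3 + 3y)    [distributive law]
= (72x^3 - 30x^2 + 180x^2y - 264x - 584xy - 176xy^2 + 32y - 544y^2 - 384y^3 + 168)(-3 + 3y)    [combine like terms]
= -216x^3 + 216x^3y + 90x^2 - 90x^2y - 540x^2y + 540x^2y^2 + 792x - 792xy + 1752xy - 1752xy^2 + 528xy^2 - 528xy^3 - 96y + 96y^2 + 1632y^2 - 1632y^3 + 1152y^3 - 1152y^4 - 504 + 504y    [distributive law]
= -216x^3 + 216x^3y + 90x^2 - 630x^2y + 540x^2y^2 + 792x + 960xy - 1224xy^2 - 528xy^3 + 408y + 1728y^2 - 480y^3 - 1152y^4 - 504    [combine like terms]

-216x^3 + 216x^3y + 90x^2 - 630x^2y + 540x^2y^2 + 792x + 960xy - 1224xy^2 - 528xy^3 + 408y + 1728y^2 - 480y^3 - 1152y^4 - 504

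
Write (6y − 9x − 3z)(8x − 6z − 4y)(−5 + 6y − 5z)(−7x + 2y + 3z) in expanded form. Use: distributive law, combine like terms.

3660x^2y − 1680xy^2 − 2400xyz − 4392x^2y^2 + 2016xy^3 + 1200xy^2z + 1104x^2yz − 2616xyz^2 + 600y^2z + 180yz^2 − 480y^3z + 384y^2z^2 + 504yz^3 + 240y^3 − 288y^4 − 2520x^3 + 2130x^2z + 3024x^3y − 2520x^3z + 2130x^2z^2 + 180xz^2 + 180xz^3 − 270z^3 − 270z^4

(6y − 9x − 3z)(8x − 6z − 4y)(−5 + 6y − 5z)(−7x + 2y + 3z)
= (48xy − 36yz − 24y^2 − 72x^2 + 54xz + 36xy − 24xz + 18z^2 + 12yz)(−5 + 6y − 5z)(−7x + 2y + 3z)    [distributive law]
= (84xy − 24yz − 24y^2 − 72x^2 + 30xz + 18z^2)(−5 + 6y − 5z)(−7x + 2y + 3z)    [combine like terms]
= (−420xy + 504xy^2 − 420xyz + 120yz − 144y^2z + 120yz^2 + 120y^2 − 144y^3 + 120y^2z + 360x^2 − 432x^2y + 360x^2z − 150xz + 180xyz − 150xz^2 − 90z^2 + 108yz^2 − 90z^3)(−7x + 2y + 3z)    [distributive law]
= (−420xy + 504xy^2 − 240xyz + 120yz − 24y^2z + 228yz^2 + 120y^2 − 144y^3 + 360x^2 − 432x^2y + 360x^2z − 150xz − 150xz^2 − 90z^2 − 90z^3)(−7x + 2y + 3z)    [combine like terms]
= 2940x^2y − 840xy^2 − 1260xyz − 3528x^2y^2 + 1008xy^3 + 1512xy^2z + 1680x^2yz − 480xy^2z − 720xyz^2 − 840xyz + 240y^2z + 360yz^2 + 168xy^2z − 48y^3z − 72y^2z^2 − 1596xyz^2 + 456y^2z^2 + 684yz^3 − 840xy^2 + 240y^3 + 360y^2z + 1008xy^3 − 288y^4 − 432y^3z − 2520x^3 + 720x^2y + 1080x^2z + 3024x^3y − 864x^2y^2 − 1296x^2yz − 2520x^3z + 720x^2yz + 1080x^2z^2 + 1050x^2z − 300xyz − 450xz^2 + 1050x^2z^2 − 300xyz^2 − 450xz^3 + 630xz^2 − 180yz^2 − 270z^3 + 630xz^3 − 180yz^3 − 270z^4    [distributive law]
= 3660x^2y − 1680xy^2 − 2400xyz − 4392x^2y^2 + 2016xy^3 + 1200xy^2z + 1104x^2yz − 2616xyz^2 + 600y^2z + 180yz^2 − 480y^3z + 384y^2z^2 + 504yz^3 + 240y^3 − 288y^4 − 2520x^3 + 2130x^2z + 3024x^3y − 2520x^3z + 2130x^2z^2 + 180xz^2 + 180xz^3 − 270z^3 − 270z^4    [combine like terms]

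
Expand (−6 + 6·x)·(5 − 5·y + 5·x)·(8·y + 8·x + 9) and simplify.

(−6 + 6·x)·(5 − 5·y + 5·x)·(8·y + 8·x + 9)
= (−30 + 30·y − 30·x + 30·x − 30·x·y + 30·x^2)·(8·y + 8·x + 9)    [distributive law]
= (−30 + 30·y − 30·x·y + 30·x^2)·(8·y + 8·x + 9)    [combine like terms]
= −240·y − 240·x − 270 + 240·y^2 + 240·x·y + 270·y − 240·x·y^2 − 240·x^2·y − 270·x·y + 240·x^2·y + 240·x^3 + 270·x^2    [distributive law]
= 30·y − 240·x − 270 + 240·y^2 − 30·x·y − 240·x·y^2 + 240·x^3 + 270·x^2    [combine like terms]

30·y − 240·x − 270 + 240·y^2 − 30·x·y − 240·x·y^2 + 240·x^3 + 270·x^2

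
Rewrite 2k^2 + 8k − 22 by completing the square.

2(k + 2)^2 − 30

2k^2 + 8k − 22
= 2(k^2 + 4k) − 22    [factor out 2 from the k-terms]
= 2(k^2 + 4k + 4 − 4) − 22    [add and subtract 4 inside the bracket]
= 2(k + 2)^2 − 8 − 22    [perfect-square identity]
= 2(k + 2)^2 − 30    [combine constants]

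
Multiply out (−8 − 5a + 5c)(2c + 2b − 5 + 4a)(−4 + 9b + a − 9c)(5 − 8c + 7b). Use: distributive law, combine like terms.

300c + 3213c² − 6089bc + 4423bc² − 253b²c − 634ac − 256ac² + 1136abc − 3082c³ + 1000b + 2248b² − 1008b³ + 281ab − 723ab² − 800 + 340a + 365a² + 366a²c − 439a²b − 2080abc² + 2050ab²c − 1520a²c² + 2850a²bc + 640ac³ − 630ab³ − 1330a²b² − 100a³ + 160a³c − 140a³b + 720c⁴ − 630bc³ − 720b²c² + 630b³c

(−8 − 5a + 5c)(2c + 2b − 5 + 4a)(−4 + 9b + a − 9c)(5 − 8c + 7b)
= (−16c − 16b + 40 − 32a − 10ac − 10ab + 25a − 20a² + 10c² + 10bc − 25c + 20ac)(−4 + 9b + a − 9c)(5 − 8c + 7b)    [distributive law]
= (−41c − 16b + 40 − 7a + 10ac − 10ab − 20a² + 10c² + 10bc)(−4 + 9b + a − 9c)(5 − 8c + 7b)    [combine like terms]
= (164c − 369bc − 41ac + 369c² + 64b − 144b² − 16ab + 144bc − 160 + 360b + 40a − 360c + 28a − 63ab − 7a² + 63ac − 40ac + 90abc + 10a²c − 90ac² + 40ab − 90ab² − 10a²b + 90abc + 80a² − 180a²b − 20a³ + 180a²c − 40c² + 90bc² + 10ac² − 90c³ − 40bc + 90b²c + 10abc − 90bc²)(5 − 8c + 7b)    [distributive law]
= (−196c − 265bc − 18ac + 329c² + 424b − 144b² − 39ab − 160 + 68a + 73a² + 190abc + 190a²c − 80ac² − 90ab² − 190a²b − 20a³ − 90c³ + 90b²c)(5 − 8c + 7b)    [combine like terms]
= −980c + 1568c² − 1372bc − 1325bc + 2120bc² − 1855b²c − 90ac + 144ac² − 126abc + 1645c² − 2632c³ + 2303bc² + 2120b − 3392bc + 2968b² − 720b² + 1152b²c − 1008b³ − 195ab + 312abc − 273ab² − 800 + 1280c − 1120b + 340a − 544ac + 476ab + 365a² − 584a²c + 511a²b + 950abc − 1520abc² + 1330ab²c + 950a²c − 1520a²c² + 1330a²bc − 400ac² + 640ac³ − 560abc² − 450ab² + 720ab²c − 630ab³ − 950a²b + 1520a²bc − 1330a²b² − 100a³ + 160a³c − 140a³b − 450c³ + 720c⁴ − 630bc³ + 450b²c − 720b²c² + 630b³c    [distributive law]
= 300c + 3213c² − 6089bc + 4423bc² − 253b²c − 634ac − 256ac² + 1136abc − 3082c³ + 1000b + 2248b² − 1008b³ + 281ab − 723ab² − 800 + 340a + 365a² + 366a²c − 439a²b − 2080abc² + 2050ab²c − 1520a²c² + 2850a²bc + 640ac³ − 630ab³ − 1330a²b² − 100a³ + 160a³c − 140a³b + 720c⁴ − 630bc³ − 720b²c² + 630b³c    [combine like terms]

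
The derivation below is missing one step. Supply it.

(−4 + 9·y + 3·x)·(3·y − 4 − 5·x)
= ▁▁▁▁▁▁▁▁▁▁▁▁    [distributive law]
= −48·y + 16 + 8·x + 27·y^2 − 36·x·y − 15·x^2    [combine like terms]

After distributive law, the bracketed line is:

−12·y + 16 + 20·x + 27·y^2 − 36·y − 45·x·y + 9·x·y − 12·x − 15·x^2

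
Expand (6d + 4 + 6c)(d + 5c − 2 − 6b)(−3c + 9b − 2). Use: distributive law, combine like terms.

(6d + 4 + 6c)(d + 5c − 2 − 6b)(−3c + 9b − 2)
= (6d² + 30cd − 12d − 36bd + 4d + 20c − 8 − 24b + 6cd + 30c² − 12c − 36bc)(−3c + 9b − 2)    [distributive law]
= (6d² + 36cd − 8d − 36bd + 8c − 8 − 24b + 30c² − 36bc)(−3c + 9b − 2)    [combine like terms]
= −18cd² + 54bd² − 12d² − 108c²d + 324bcd − 72cd + 24cd − 72bd + 16d + 108bcd − 324b²d + 72bd − 24c² + 72bc − 16c + 24c − 72b + 16 + 72bc − 216b² + 48b − 90c³ + 270bc² − 60c² + 108bc² − 324b²c + 72bc    [distributive law]
= −18cd² + 54bd² − 12d² − 108c²d + 432bcd − 48cd + 16d − 324b²d − 84c² + 216bc + 8c − 24b + 16 − 216b² − 90c³ + 378bc² − 324b²c    [combine like terms]

−18cd² + 54bd² − 12d² − 108c²d + 432bcd − 48cd + 16d − 324b²d − 84c² + 216bc + 8c − 24b + 16 − 216b² − 90c³ + 378bc² − 324b²c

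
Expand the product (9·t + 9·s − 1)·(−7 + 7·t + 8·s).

(9·t + 9·s − 1)·(−7 + 7·t + 8·s)
= −63·t + 63·t^2 + 72·s·t − 63·s + 63·s·t + 72·s^2 + 7 − 7·t − 8·s    [distributive law]
= −70·t + 63·t^2 + 135·s·t − 71·s + 72·s^2 + 7    [combine like terms]

−70·t + 63·t^2 + 135·s·t − 71·s + 72·s^2 + 7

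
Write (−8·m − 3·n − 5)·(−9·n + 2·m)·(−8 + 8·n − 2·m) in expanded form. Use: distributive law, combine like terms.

(−8·m − 3·n − 5)·(−9·n + 2·m)·(−8 + 8·n − 2·m)
= (72·m·n − 16·m^2 + 27·n^2 − 6·m·n + 45·n − 10·m)·(−8 + 8·n − 2·m)    [distributive law]
= (66·m·n − 16·m^2 + 27·n^2 + 45·n − 10·m)·(−8 + 8·n − 2·m)    [combine like terms]
= −528·m·n + 528·m·n^2 − 132·m^2·n + 128·m^2 − 128·m^2·n + 32·m^3 − 216·n^2 + 216·n^3 − 54·m·n^2 − 360·n + 360·n^2 − 90·m·n + 80·m − 80·m·n + 20·m^2    [distributive law]
= −698·m·n + 474·m·n^2 − 260·m^2·n + 148·m^2 + 32·m^3 + 144·n^2 + 216·n^3 − 360·n + 80·m    [combine like terms]

−698·m·n + 474·m·n^2 − 260·m^2·n + 148·m^2 + 32·m^3 + 144·n^2 + 216·n^3 − 360·n + 80·m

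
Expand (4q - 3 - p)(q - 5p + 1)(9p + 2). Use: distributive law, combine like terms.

(4q - 3 - p)(q - 5p + 1)(9p + 2)
= (4q^2 - 20pq + 4q - 3q + 15p - 3 - pq + 5p^2 - p)(9p + 2)    [distributive law]
= (4q^2 - 21pq + q + 14p - 3 + 5p^2)(9p + 2)    [combine like terms]
= 36pq^2 + 8q^2 - 189p^2q - 42pq + 9pq + 2q + 126p^2 + 28p - 27p - 6 + 45p^3 + 10p^2    [distributive law]
= 36pq^2 + 8q^2 - 189p^2q - 33pq + 2q + 136p^2 + p - 6 + 45p^3    [combine like terms]

36pq^2 + 8q^2 - 189p^2q - 33pq + 2q + 136p^2 + p - 6 + 45p^3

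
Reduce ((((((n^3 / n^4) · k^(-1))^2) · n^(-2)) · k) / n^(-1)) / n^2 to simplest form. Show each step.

k^(-1)·n^(-5)

((((((n^3 / n^4) · k^(-1))^2) · n^(-2)) · k) / n^(-1)) / n^2
= ((((((n^3 / n^4)^2) · ((k^(-1))^2)) · n^(-2)) · k) / n^(-1)) / n^2    [power of a product]
= (((((((n^3)^2) / ((n^4)^2)) · ((k^(-1))^2)) · n^(-2)) · k) / n^(-1)) / n^2    [power of a quotient]
= (((((n^6 / ((n^4)^2)) · ((k^(-1))^2)) · n^(-2)) · k) / n^(-1)) / n^2    [power of a power]
= (((((n^6 / n^8) · ((k^(-1))^2)) · n^(-2)) · k) / n^(-1)) / n^2    [power of a power]
= ((((n^(-2) · ((k^(-1))^2)) · n^(-2)) · k) / n^(-1)) / n^2    [quotient of powers]
= ((((n^(-2) · k^(-2)) · n^(-2)) · k) / n^(-1)) / n^2    [power of a power]
= k^(-1)·n^(-5)    [quotient of powers; product of powers]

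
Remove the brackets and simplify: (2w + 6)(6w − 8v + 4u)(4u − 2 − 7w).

−8uw^2 − 276w^2 − 84w^3 − 64uvw + 368vw + 112vw^2 + 32u^2w − 40uw − 72w − 192uv + 96v + 96u^2 − 48u

(2w + 6)(6w − 8v + 4u)(4u − 2 − 7w)
= (12w^2 − 16vw + 8uw + 36w − 48v + 24u)(4u − 2 − 7w)    [distributive law]
= 48uw^2 − 24w^2 − 84w^3 − 64uvw + 32vw + 112vw^2 + 32u^2w − 16uw − 56uw^2 + 144uw − 72w − 252w^2 − 192uv + 96v + 336vw + 96u^2 − 48u − 168uw    [distributive law]
= −8uw^2 − 276w^2 − 84w^3 − 64uvw + 368vw + 112vw^2 + 32u^2w − 40uw − 72w − 192uv + 96v + 96u^2 − 48u    [combine like terms]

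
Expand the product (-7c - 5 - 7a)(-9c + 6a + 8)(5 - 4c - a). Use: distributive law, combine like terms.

(-7c - 5 - 7a)(-9c + 6a + 8)(5 - 4c - a)
= (63c² - 42ac - 56c + 45c - 30a - 40 + 63ac - 42a² - 56a)(5 - 4c - a)    [distributive law]
= (63c² + 21ac - 11c - 86a - 40 - 42a²)(5 - 4c - a)    [combine like terms]
= 315c² - 252c³ - 63ac² + 105ac - 84ac² - 21a²c - 55c + 44c² + 11ac - 430a + 344ac + 86a² - 200 + 160c + 40a - 210a² + 168a²c + 42a³    [distributive law]
= 359c² - 252c³ - 147ac² + 460ac + 147a²c + 105c - 390a - 124a² - 200 + 42a³    [combine like terms]

359c² - 252c³ - 147ac² + 460ac + 147a²c + 105c - 390a - 124a² - 200 + 42a³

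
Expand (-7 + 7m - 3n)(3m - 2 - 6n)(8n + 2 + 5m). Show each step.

(-7 + 7m - 3n)(3m - 2 - 6n)(8n + 2 + 5m)
= (-21m + 14 + 42n + 21m² - 14m - 42mn - 9mn + 6n + 18n²)(8n + 2 + 5m)    [distributive law]
= (-35m + 14 + 48n + 21m² - 51mn + 18n²)(8n + 2 + 5m)    [combine like terms]
= -280mn - 70m - 175m² + 112n + 28 + 70m + 384n² + 96n + 240mn + 168m²n + 42m² + 105m³ - 408mn² - 102mn - 255m²n + 144n³ + 36n² + 90mn²    [distributive law]
= -142mn - 133m² + 208n + 28 + 420n² - 87m²n + 105m³ - 318mn² + 144n³    [combine like terms]

-142mn - 133m² + 208n + 28 + 420n² - 87m²n + 105m³ - 318mn² + 144n³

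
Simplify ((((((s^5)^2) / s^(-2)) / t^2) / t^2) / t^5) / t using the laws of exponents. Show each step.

((((((s^5)^2) / s^(-2)) / t^2) / t^2) / t^5) / t
= ((((s^10 / s^(-2)) / t^2) / t^2) / t^5) / t    [power of a power]
= (((s^12 / t^2) / t^2) / t^5) / t    [quotient of powers]
= s^12t^(-10)    [quotient of powers; product of powers]

s^12t^(-10)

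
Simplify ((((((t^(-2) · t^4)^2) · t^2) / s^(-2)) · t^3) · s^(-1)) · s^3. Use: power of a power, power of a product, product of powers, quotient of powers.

s^4t^9

((((((t^(-2) · t^4)^2) · t^2) / s^(-2)) · t^3) · s^(-1)) · s^3
= (((((((t^(-2))^2) · ((t^4)^2)) · t^2) / s^(-2)) · t^3) · s^(-1)) · s^3    [power of a product]
= (((((t^(-4) · ((t^4)^2)) · t^2) / s^(-2)) · t^3) · s^(-1)) · s^3    [power of a power]
= (((((t^(-4) · t^8) · t^2) / s^(-2)) · t^3) · s^(-1)) · s^3    [power of a power]
= ((((t^4 · t^2) / s^(-2)) · t^3) · s^(-1)) · s^3    [product of powers]
= (((t^6 / s^(-2)) · t^3) · s^(-1)) · s^3    [product of powers]
= s^4t^9    [quotient of powers; product of powers]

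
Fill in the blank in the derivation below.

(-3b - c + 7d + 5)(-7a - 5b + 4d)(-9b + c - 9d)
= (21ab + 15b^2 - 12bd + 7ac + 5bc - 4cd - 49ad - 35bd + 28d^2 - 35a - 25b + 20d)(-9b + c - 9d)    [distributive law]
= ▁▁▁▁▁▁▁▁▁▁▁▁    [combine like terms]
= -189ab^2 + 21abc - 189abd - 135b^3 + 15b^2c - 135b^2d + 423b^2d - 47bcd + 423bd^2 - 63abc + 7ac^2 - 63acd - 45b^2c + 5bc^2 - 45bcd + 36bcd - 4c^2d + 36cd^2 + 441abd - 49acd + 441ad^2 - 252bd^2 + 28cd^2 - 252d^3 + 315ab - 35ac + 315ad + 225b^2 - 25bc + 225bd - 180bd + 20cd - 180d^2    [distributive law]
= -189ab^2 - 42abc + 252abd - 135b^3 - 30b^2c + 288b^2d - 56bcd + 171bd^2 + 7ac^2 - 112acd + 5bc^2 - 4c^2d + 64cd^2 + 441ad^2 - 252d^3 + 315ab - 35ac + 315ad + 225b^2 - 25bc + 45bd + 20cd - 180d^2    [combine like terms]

By combine like terms:

(21ab + 15b^2 - 47bd + 7ac + 5bc - 4cd - 49ad + 28d^2 - 35a - 25b + 20d)(-9b + c - 9d)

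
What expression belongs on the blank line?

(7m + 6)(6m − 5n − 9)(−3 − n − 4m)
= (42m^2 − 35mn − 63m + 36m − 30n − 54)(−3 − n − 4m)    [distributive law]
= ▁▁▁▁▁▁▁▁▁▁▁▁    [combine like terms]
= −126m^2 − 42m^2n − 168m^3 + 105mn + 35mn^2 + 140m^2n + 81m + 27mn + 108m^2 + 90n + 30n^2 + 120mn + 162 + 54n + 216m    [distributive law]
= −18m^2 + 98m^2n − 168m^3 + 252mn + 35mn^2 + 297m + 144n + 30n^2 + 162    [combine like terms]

Applying combine like terms to the line above:

(42m^2 − 35mn − 27m − 30n − 54)(−3 − n − 4m)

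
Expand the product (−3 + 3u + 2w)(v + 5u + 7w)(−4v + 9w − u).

(−3 + 3u + 2w)(v + 5u + 7w)(−4v + 9w − u)
= (−3v − 15u − 21w + 3uv + 15u^2 + 21uw + 2vw + 10uw + 14w^2)(−4v + 9w − u)    [distributive law]
= (−3v − 15u − 21w + 3uv + 15u^2 + 31uw + 2vw + 14w^2)(−4v + 9w − u)    [combine like terms]
= 12v^2 − 27vw + 3uv + 60uv − 135uw + 15u^2 + 84vw − 189w^2 + 21uw − 12uv^2 + 27uvw − 3u^2v − 60u^2v + 135u^2w − 15u^3 − 124uvw + 279uw^2 − 31u^2w − 8v^2w + 18vw^2 − 2uvw − 56vw^2 + 126w^3 − 14uw^2    [distributive law]
= 12v^2 + 57vw + 63uv − 114uw + 15u^2 − 189w^2 − 12uv^2 − 99uvw − 63u^2v + 104u^2w − 15u^3 + 265uw^2 − 8v^2w − 38vw^2 + 126w^3    [combine like terms]

12v^2 + 57vw + 63uv − 114uw + 15u^2 − 189w^2 − 12uv^2 − 99uvw − 63u^2v + 104u^2w − 15u^3 + 265uw^2 − 8v^2w − 38vw^2 + 126w^3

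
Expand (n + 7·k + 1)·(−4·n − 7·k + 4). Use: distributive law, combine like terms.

−4·n² − 35·k·n − 49·k² + 21·k + 4

(n + 7·k + 1)·(−4·n − 7·k + 4)
= −4·n² − 7·k·n + 4·n − 28·k·n − 49·k² + 28·k − 4·n − 7·k + 4    [distributive law]
= −4·n² − 35·k·n − 49·k² + 21·k + 4    [combine like terms]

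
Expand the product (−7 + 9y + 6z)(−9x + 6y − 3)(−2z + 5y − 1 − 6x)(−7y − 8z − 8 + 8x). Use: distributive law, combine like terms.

−4044xyz − 864xz^2 + 1032xz + 720x^2z − 3030xy^2 − 3765xy + 5238x^2y + 1344x + 1512x^2 − 3024x^3 + 2532y^2z + 228yz^2 − 1320yz + 633y^3 + 1974y^2 − 1245y − 96z^2 + 360z + 168 + 8676xy^2z + 1260xyz^2 − 8748x^2yz + 7263xy^3 − 9234x^2y^2 + 3888x^3y − 2664y^3z − 72y^2z^2 − 1890y^4 − 864xz^3 − 1728x^2z^2 + 2592x^3z + 576yz^3 − 288z^3

(−7 + 9y + 6z)(−9x + 6y − 3)(−2z + 5y − 1 − 6x)(−7y − 8z − 8 + 8x)
= (63x − 42y + 21 − 81xy + 54y^2 − 27y − 54xz + 36yz − 18z)(−2z + 5y − 1 − 6x)(−7y − 8z − 8 + 8x)    [distributive law]
= (63x − 69y + 21 − 81xy + 54y^2 − 54xz + 36yz − 18z)(−2z + 5y − 1 − 6x)(−7y − 8z − 8 + 8x)    [combine like terms]
= (−126xz + 315xy − 63x − 378x^2 + 138yz − 345y^2 + 69y + 414xy − 42z + 105y − 21 − 126x + 162xyz − 405xy^2 + 81xy + 486x^2y − 108y^2z + 270y^3 − 54y^2 − 324xy^2 + 108xz^2 − 270xyz + 54xz + 324x^2z − 72yz^2 + 180y^2z − 36yz − 216xyz + 36z^2 − 90yz + 18z + 108xz)(−7y − 8z − 8 + 8x)    [distributive law]
= (36xz + 810xy − 189x − 378x^2 + 12yz − 399y^2 + 174y − 24z − 21 − 324xyz − 729xy^2 + 486x^2y + 72y^2z + 270y^3 + 108xz^2 + 324x^2z − 72yz^2 + 36z^2)(−7y − 8z − 8 + 8x)    [combine like terms]
= −252xyz − 288xz^2 − 288xz + 288x^2z − 5670xy^2 − 6480xyz − 6480xy + 6480x^2y + 1323xy + 1512xz + 1512x − 1512x^2 + 2646x^2y + 3024x^2z + 3024x^2 − 3024x^3 − 84y^2z − 96yz^2 − 96yz + 96xyz + 2793y^3 + 3192y^2z + 3192y^2 − 3192xy^2 − 1218y^2 − 1392yz − 1392y + 1392xy + 168yz + 192z^2 + 192z − 192xz + 147y + 168z + 168 − 168x + 2268xy^2z + 2592xyz^2 + 2592xyz − 2592x^2yz + 5103xy^3 + 5832xy^2z + 5832xy^2 − 5832x^2y^2 − 3402x^2y^2 − 3888x^2yz − 3888x^2y + 3888x^3y − 504y^3z − 576y^2z^2 − 576y^2z + 576xy^2z − 1890y^4 − 2160y^3z − 2160y^3 + 2160xy^3 − 756xyz^2 − 864xz^3 − 864xz^2 + 864x^2z^2 − 2268x^2yz − 2592x^2z^2 − 2592x^2z + 2592x^3z + 504y^2z^2 + 576yz^3 + 576yz^2 − 576xyz^2 − 252yz^2 − 288z^3 − 288z^2 + 288xz^2    [distributive law]
= −4044xyz − 864xz^2 + 1032xz + 720x^2z − 3030xy^2 − 3765xy + 5238x^2y + 1344x + 1512x^2 − 3024x^3 + 2532y^2z + 228yz^2 − 1320yz + 633y^3 + 1974y^2 − 1245y − 96z^2 + 360z + 168 + 8676xy^2z + 1260xyz^2 − 8748x^2yz + 7263xy^3 − 9234x^2y^2 + 3888x^3y − 2664y^3z − 72y^2z^2 − 1890y^4 − 864xz^3 − 1728x^2z^2 + 2592x^3z + 576yz^3 − 288z^3    [combine like terms]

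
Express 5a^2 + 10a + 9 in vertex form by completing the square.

5(a + 1)^2 + 4

5a^2 + 10a + 9
= 5(a^2 + 2a) + 9    [factor out 5 from the a-terms]
= 5(a^2 + 2a + 1 − 1) + 9    [add and subtract 1 inside the bracket]
= 5(a + 1)^2 − 5 + 9    [perfect-square identity]
= 5(a + 1)^2 + 4    [combine constants]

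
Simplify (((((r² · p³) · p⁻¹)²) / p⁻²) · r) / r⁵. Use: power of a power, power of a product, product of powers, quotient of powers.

p⁶

(((((r² · p³) · p⁻¹)²) / p⁻²) · r) / r⁵
= (((((r² · p³)²) · ((p⁻¹)²)) / p⁻²) · r) / r⁵    [power of a product]
= ((((((r²)²) · ((p³)²)) · ((p⁻¹)²)) / p⁻²) · r) / r⁵    [power of a product]
= ((((r⁴ · ((p³)²)) · ((p⁻¹)²)) / p⁻²) · r) / r⁵    [power of a power]
= ((((r⁴ · p⁶) · ((p⁻¹)²)) / p⁻²) · r) / r⁵    [power of a power]
= ((((r⁴ · p⁶) · p⁻²) / p⁻²) · r) / r⁵    [power of a power]
= p⁶    [quotient of powers; product of powers]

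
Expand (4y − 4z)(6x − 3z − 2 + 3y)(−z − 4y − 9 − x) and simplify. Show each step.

96xyz − 108xy^2 − 208xy − 24x^2y − 24yz^2 + 84y^2z + 192yz − 76y^2 + 72y − 48y^3 + 12xz^2 + 208xz + 24x^2z − 12z^3 − 116z^2 − 72z

(4y − 4z)(6x − 3z − 2 + 3y)(−z − 4y − 9 − x)
= (24xy − 12yz − 8y + 12y^2 − 24xz + 12z^2 + 8z − 12yz)(−z − 4y − 9 − x)    [distributive law]
= (24xy − 24yz − 8y + 12y^2 − 24xz + 12z^2 + 8z)(−z − 4y − 9 − x)    [combine like terms]
= −24xyz − 96xy^2 − 216xy − 24x^2y + 24yz^2 + 96y^2z + 216yz + 24xyz + 8yz + 32y^2 + 72y + 8xy − 12y^2z − 48y^3 − 108y^2 − 12xy^2 + 24xz^2 + 96xyz + 216xz + 24x^2z − 12z^3 − 48yz^2 − 108z^2 − 12xz^2 − 8z^2 − 32yz − 72z − 8xz    [distributive law]
= 96xyz − 108xy^2 − 208xy − 24x^2y − 24yz^2 + 84y^2z + 192yz − 76y^2 + 72y − 48y^3 + 12xz^2 + 208xz + 24x^2z − 12z^3 − 116z^2 − 72z    [combine like terms]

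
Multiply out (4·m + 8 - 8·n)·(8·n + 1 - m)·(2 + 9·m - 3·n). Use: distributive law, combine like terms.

596·m·n + 372·m^2·n - 696·m·n^2 + 64·m - 44·m^2 - 36·m^3 + 88·n - 296·n^2 + 16 + 192·n^3

(4·m + 8 - 8·n)·(8·n + 1 - m)·(2 + 9·m - 3·n)
= (32·m·n + 4·m - 4·m^2 + 64·n + 8 - 8·m - 64·n^2 - 8·n + 8·m·n)·(2 + 9·m - 3·n)    [distributive law]
= (40·m·n - 4·m - 4·m^2 + 56·n + 8 - 64·n^2)·(2 + 9·m - 3·n)    [combine like terms]
= 80·m·n + 360·m^2·n - 120·m·n^2 - 8·m - 36·m^2 + 12·m·n - 8·m^2 - 36·m^3 + 12·m^2·n + 112·n + 504·m·n - 168·n^2 + 16 + 72·m - 24·n - 128·n^2 - 576·m·n^2 + 192·n^3    [distributive law]
= 596·m·n + 372·m^2·n - 696·m·n^2 + 64·m - 44·m^2 - 36·m^3 + 88·n - 296·n^2 + 16 + 192·n^3    [combine like terms]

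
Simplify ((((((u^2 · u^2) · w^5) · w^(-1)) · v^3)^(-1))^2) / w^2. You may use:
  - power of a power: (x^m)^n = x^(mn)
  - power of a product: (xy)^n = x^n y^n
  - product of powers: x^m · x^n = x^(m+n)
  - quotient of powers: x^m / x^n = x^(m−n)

((((((u^2 · u^2) · w^5) · w^(-1)) · v^3)^(-1))^2) / w^2
= (((((u^2 · u^2) · w^5) · w^(-1)) · v^3)^(-2)) / w^2    [power of a power]
= (((((u^2 · u^2) · w^5) · w^(-1))^(-2)) · ((v^3)^(-2))) / w^2    [power of a product]
= (((((u^2 · u^2) · w^5)^(-2)) · ((w^(-1))^(-2))) · ((v^3)^(-2))) / w^2    [power of a product]
= (((((u^2 · u^2)^(-2)) · ((w^5)^(-2))) · ((w^(-1))^(-2))) · ((v^3)^(-2))) / w^2    [power of a product]
= ((((((u^2)^(-2)) · ((u^2)^(-2))) · ((w^5)^(-2))) · ((w^(-1))^(-2))) · ((v^3)^(-2))) / w^2    [power of a product]
= ((((u^(-4) · ((u^2)^(-2))) · ((w^5)^(-2))) · ((w^(-1))^(-2))) · ((v^3)^(-2))) / w^2    [power of a power]
= ((((u^(-4) · u^(-4)) · ((w^5)^(-2))) · ((w^(-1))^(-2))) · ((v^3)^(-2))) / w^2    [power of a power]
= (((u^(-8) · ((w^5)^(-2))) · ((w^(-1))^(-2))) · ((v^3)^(-2))) / w^2    [product of powers]
= (((u^(-8) · w^(-10)) · ((w^(-1))^(-2))) · ((v^3)^(-2))) / w^2    [power of a power]
= (((u^(-8) · w^(-10)) · w^2) · ((v^3)^(-2))) / w^2    [power of a power]
= (((u^(-8) · w^(-10)) · w^2) · v^(-6)) / w^2    [power of a power]
= u^(-8)v^(-6)w^(-10)    [quotient of powers; product of powers]

u^(-8)v^(-6)w^(-10)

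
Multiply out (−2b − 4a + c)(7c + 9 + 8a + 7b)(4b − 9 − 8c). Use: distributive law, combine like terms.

(−2b − 4a + c)(7c + 9 + 8a + 7b)(4b − 9 − 8c)
= (−14bc − 18b − 16ab − 14b^2 − 28ac − 36a − 32a^2 − 28ab + 7c^2 + 9c + 8ac + 7bc)(4b − 9 − 8c)    [distributive law]
= (−7bc − 18b − 44ab − 14b^2 − 20ac − 36a − 32a^2 + 7c^2 + 9c)(4b − 9 − 8c)    [combine like terms]
= −28b^2c + 63bc + 56bc^2 − 72b^2 + 162b + 144bc − 176ab^2 + 396ab + 352abc − 56b^3 + 126b^2 + 112b^2c − 80abc + 180ac + 160ac^2 − 144ab + 324a + 288ac − 128a^2b + 288a^2 + 256a^2c + 28bc^2 − 63c^2 − 56c^3 + 36bc − 81c − 72c^2    [distributive law]
= 84b^2c + 243bc + 84bc^2 + 54b^2 + 162b − 176ab^2 + 252ab + 272abc − 56b^3 + 468ac + 160ac^2 + 324a − 128a^2b + 288a^2 + 256a^2c − 135c^2 − 56c^3 − 81c    [combine like terms]

84b^2c + 243bc + 84bc^2 + 54b^2 + 162b − 176ab^2 + 252ab + 272abc − 56b^3 + 468ac + 160ac^2 + 324a − 128a^2b + 288a^2 + 256a^2c − 135c^2 − 56c^3 − 81c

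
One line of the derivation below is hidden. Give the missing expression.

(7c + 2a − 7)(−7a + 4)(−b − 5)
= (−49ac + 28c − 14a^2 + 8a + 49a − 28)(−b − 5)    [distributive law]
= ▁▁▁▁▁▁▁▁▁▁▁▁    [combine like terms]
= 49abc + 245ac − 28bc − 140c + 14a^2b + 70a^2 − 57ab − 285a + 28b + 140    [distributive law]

Applying combine like terms to the line above:

(−49ac + 28c − 14a^2 + 57a − 28)(−b − 5)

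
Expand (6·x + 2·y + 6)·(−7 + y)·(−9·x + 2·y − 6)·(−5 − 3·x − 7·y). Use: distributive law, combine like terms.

−3780·x^2 − 1134·x^3 − 2232·x^2·y − 4062·x·y + 450·x·y^2 − 3906·x + 162·x^3·y + 396·x^2·y^2 + 30·x·y^3 + 392·y^2 + 176·y^3 − 1584·y − 28·y^4 − 1260

(6·x + 2·y + 6)·(−7 + y)·(−9·x + 2·y − 6)·(−5 − 3·x − 7·y)
= (−42·x + 6·x·y − 14·y + 2·y^2 − 42 + 6·y)·(−9·x + 2·y − 6)·(−5 − 3·x − 7·y)    [distributive law]
= (−42·x + 6·x·y − 8·y + 2·y^2 − 42)·(−9·x + 2·y − 6)·(−5 − 3·x − 7·y)    [combine like terms]
= (378·x^2 − 84·x·y + 252·x − 54·x^2·y + 12·x·y^2 − 36·x·y + 72·x·y − 16·y^2 + 48·y − 18·x·y^2 + 4·y^3 − 12·y^2 + 378·x − 84·y + 252)·(−5 − 3·x − 7·y)    [distributive law]
= (378·x^2 − 48·x·y + 630·x − 54·x^2·y − 6·x·y^2 − 28·y^2 − 36·y + 4·y^3 + 252)·(−5 − 3·x − 7·y)    [combine like terms]
= −1890·x^2 − 1134·x^3 − 2646·x^2·y + 240·x·y + 144·x^2·y + 336·x·y^2 − 3150·x − 1890·x^2 − 4410·x·y + 270·x^2·y + 162·x^3·y + 378·x^2·y^2 + 30·x·y^2 + 18·x^2·y^2 + 42·x·y^3 + 140·y^2 + 84·x·y^2 + 196·y^3 + 180·y + 108·x·y + 252·y^2 − 20·y^3 − 12·x·y^3 − 28·y^4 − 1260 − 756·x − 1764·y    [distributive law]
= −3780·x^2 − 1134·x^3 − 2232·x^2·y − 4062·x·y + 450·x·y^2 − 3906·x + 162·x^3·y + 396·x^2·y^2 + 30·x·y^3 + 392·y^2 + 176·y^3 − 1584·y − 28·y^4 − 1260    [combine like terms]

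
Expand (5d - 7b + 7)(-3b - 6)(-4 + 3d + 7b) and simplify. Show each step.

(5d - 7b + 7)(-3b - 6)(-4 + 3d + 7b)
= (-15bd - 30d + 21b^2 + 42b - 21b - 42)(-4 + 3d + 7b)    [distributive law]
= (-15bd - 30d + 21b^2 + 21b - 42)(-4 + 3d + 7b)    [combine like terms]
= 60bd - 45bd^2 - 105b^2d + 120d - 90d^2 - 210bd - 84b^2 + 63b^2d + 147b^3 - 84b + 63bd + 147b^2 + 168 - 126d - 294b    [distributive law]
= -87bd - 45bd^2 - 42b^2d - 6d - 90d^2 + 63b^2 + 147b^3 - 378b + 168    [combine like terms]

-87bd - 45bd^2 - 42b^2d - 6d - 90d^2 + 63b^2 + 147b^3 - 378b + 168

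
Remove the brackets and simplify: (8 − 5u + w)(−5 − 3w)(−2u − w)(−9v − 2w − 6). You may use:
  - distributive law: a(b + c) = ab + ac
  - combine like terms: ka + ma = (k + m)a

−720uv − 358uw − 480u − 360vw − 254w^2 − 240w − 297uvw − 12uw^2 − 261vw^2 − 76w^3 + 450u^2v + 280u^2w + 300u^2 + 270u^2vw + 60u^2w^2 + 81uvw^2 + 18uw^3 − 27vw^3 − 6w^4

(8 − 5u + w)(−5 − 3w)(−2u − w)(−9v − 2w − 6)
= (−40 − 24w + 25u + 15uw − 5w − 3w^2)(−2u − w)(−9v − 2w − 6)    [distributive law]
= (−40 − 29w + 25u + 15uw − 3w^2)(−2u − w)(−9v − 2w − 6)    [combine like terms]
= (80u + 40w + 58uw + 29w^2 − 50u^2 − 25uw − 30u^2w − 15uw^2 + 6uw^2 + 3w^3)(−9v − 2w − 6)    [distributive law]
= (80u + 40w + 33uw + 29w^2 − 50u^2 − 30u^2w − 9uw^2 + 3w^3)(−9v − 2w − 6)    [combine like terms]
= −720uv − 160uw − 480u − 360vw − 80w^2 − 240w − 297uvw − 66uw^2 − 198uw − 261vw^2 − 58w^3 − 174w^2 + 450u^2v + 100u^2w + 300u^2 + 270u^2vw + 60u^2w^2 + 180u^2w + 81uvw^2 + 18uw^3 + 54uw^2 − 27vw^3 − 6w^4 − 18w^3    [distributive law]
= −720uv − 358uw − 480u − 360vw − 254w^2 − 240w − 297uvw − 12uw^2 − 261vw^2 − 76w^3 + 450u^2v + 280u^2w + 300u^2 + 270u^2vw + 60u^2w^2 + 81uvw^2 + 18uw^3 − 27vw^3 − 6w^4    [combine like terms]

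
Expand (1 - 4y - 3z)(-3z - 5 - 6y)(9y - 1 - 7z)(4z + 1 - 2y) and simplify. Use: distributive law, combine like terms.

-23yz^2 - 302yz + 550y^2z - z^2 + 43z - 435z^3 - 69y + 220y^2 + 5 + 12y^3 + 666y^2z^2 + 660y^3z - 390yz^3 - 432y^4 - 252z^4

(1 - 4y - 3z)(-3z - 5 - 6y)(9y - 1 - 7z)(4z + 1 - 2y)
= (-3z - 5 - 6y + 12yz + 20y + 24y^2 + 9z^2 + 15z + 18yz)(9y - 1 - 7z)(4z + 1 - 2y)    [distributive law]
= (12z - 5 + 14y + 30yz + 24y^2 + 9z^2)(9y - 1 - 7z)(4z + 1 - 2y)    [combine like terms]
= (108yz - 12z - 84z^2 - 45y + 5 + 35z + 126y^2 - 14y - 98yz + 270y^2z - 30yz - 210yz^2 + 216y^3 - 24y^2 - 168y^2z + 81yz^2 - 9z^2 - 63z^3)(4z + 1 - 2y)    [distributive law]
= (-20yz + 23z - 93z^2 - 59y + 5 + 102y^2 + 102y^2z - 129yz^2 + 216y^3 - 63z^3)(4z + 1 - 2y)    [combine like terms]
= -80yz^2 - 20yz + 40y^2z + 92z^2 + 23z - 46yz - 372z^3 - 93z^2 + 186yz^2 - 236yz - 59y + 118y^2 + 20z + 5 - 10y + 408y^2z + 102y^2 - 204y^3 + 408y^2z^2 + 102y^2z - 204y^3z - 516yz^3 - 129yz^2 + 258y^2z^2 + 864y^3z + 216y^3 - 432y^4 - 252z^4 - 63z^3 + 126yz^3    [distributive law]
= -23yz^2 - 302yz + 550y^2z - z^2 + 43z - 435z^3 - 69y + 220y^2 + 5 + 12y^3 + 666y^2z^2 + 660y^3z - 390yz^3 - 432y^4 - 252z^4    [combine like terms]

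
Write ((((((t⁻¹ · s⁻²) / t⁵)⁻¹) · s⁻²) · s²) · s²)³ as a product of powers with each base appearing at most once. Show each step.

((((((t⁻¹ · s⁻²) / t⁵)⁻¹) · s⁻²) · s²) · s²)³
= ((((((t⁻¹ · s⁻²) / t⁵)⁻¹) · s⁻²) · s²)³) · ((s²)³)    [power of a product]
= ((((((t⁻¹ · s⁻²) / t⁵)⁻¹) · s⁻²)³) · ((s²)³)) · ((s²)³)    [power of a product]
= ((((((t⁻¹ · s⁻²) / t⁵)⁻¹)³) · ((s⁻²)³)) · ((s²)³)) · ((s²)³)    [power of a product]
= (((((t⁻¹ · s⁻²) / t⁵)⁻³) · ((s⁻²)³)) · ((s²)³)) · ((s²)³)    [power of a power]
= (((((t⁻¹ · s⁻²)⁻³) / ((t⁵)⁻³)) · ((s⁻²)³)) · ((s²)³)) · ((s²)³)    [power of a quotient]
= ((((((t⁻¹)⁻³) · ((s⁻²)⁻³)) / ((t⁵)⁻³)) · ((s⁻²)³)) · ((s²)³)) · ((s²)³)    [power of a product]
= ((((t³ · ((s⁻²)⁻³)) / ((t⁵)⁻³)) · ((s⁻²)³)) · ((s²)³)) · ((s²)³)    [power of a power]
= ((((t³ · s⁶) / ((t⁵)⁻³)) · ((s⁻²)³)) · ((s²)³)) · ((s²)³)    [power of a power]
= ((((t³ · s⁶) / t⁻¹⁵) · ((s⁻²)³)) · ((s²)³)) · ((s²)³)    [power of a power]
= ((((t³ · s⁶) / t⁻¹⁵) · s⁻⁶) · ((s²)³)) · ((s²)³)    [power of a power]
= ((((t³ · s⁶) / t⁻¹⁵) · s⁻⁶) · s⁶) · ((s²)³)    [power of a power]
= ((((t³ · s⁶) / t⁻¹⁵) · s⁻⁶) · s⁶) · s⁶    [power of a power]
= s¹²·t¹⁸    [quotient of powers; product of powers]

s¹²·t¹⁸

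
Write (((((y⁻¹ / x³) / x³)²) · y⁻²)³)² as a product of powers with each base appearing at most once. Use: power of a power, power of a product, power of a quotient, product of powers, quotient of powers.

(((((y⁻¹ / x³) / x³)²) · y⁻²)³)²
= ((((y⁻¹ / x³) / x³)²) · y⁻²)⁶    [power of a power]
= ((((y⁻¹ / x³) / x³)²)⁶) · ((y⁻²)⁶)    [power of a product]
= (((y⁻¹ / x³) / x³)¹²) · ((y⁻²)⁶)    [power of a power]
= (((y⁻¹ / x³)¹²) / ((x³)¹²)) · ((y⁻²)⁶)    [power of a quotient]
= ((((y⁻¹)¹²) / ((x³)¹²)) / ((x³)¹²)) · ((y⁻²)⁶)    [power of a quotient]
= ((y⁻¹² / ((x³)¹²)) / ((x³)¹²)) · ((y⁻²)⁶)    [power of a power]
= ((y⁻¹² / x³⁶) / ((x³)¹²)) · ((y⁻²)⁶)    [power of a power]
= ((y⁻¹² / x³⁶) / x³⁶) · ((y⁻²)⁶)    [power of a power]
= ((y⁻¹² / x³⁶) / x³⁶) · y⁻¹²    [power of a power]
= x⁻⁷²y⁻²⁴    [quotient of powers; product of powers]

x⁻⁷²y⁻²⁴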